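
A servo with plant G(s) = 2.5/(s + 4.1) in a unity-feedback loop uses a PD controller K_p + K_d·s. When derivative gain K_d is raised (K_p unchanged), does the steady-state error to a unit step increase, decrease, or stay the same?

At s = 0 the derivative term contributes nothing: C(0) = K_p regardless of K_d, so K_pos = K_p·G(0) and e_ss are unchanged.

unchanged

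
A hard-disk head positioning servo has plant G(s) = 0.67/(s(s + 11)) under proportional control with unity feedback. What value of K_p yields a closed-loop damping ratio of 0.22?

K_p = 933

Closed-loop characteristic equation: s² + 11s + K_p·0.67 = 0.
So ω_n = √(0.67K_p) and 2ζω_n = 11, giving ζ = 11/(2√(0.67K_p)).
Setting ζ = 0.22: √(0.67K_p) = 11/(2·0.22) = 25, so K_p = 625/0.67 = 933.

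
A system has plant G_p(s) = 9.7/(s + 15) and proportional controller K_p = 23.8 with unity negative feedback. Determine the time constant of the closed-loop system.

Closed-loop transfer function: T(s) = K_p·G_p(s)/(1 + K_p·G_p(s)) = 230.9/(s + 15 + 230.9) = 230.9/(s + 245.9).
Time constant τ = 1/245.9 = 0.00407 s.

τ = 0.00407 s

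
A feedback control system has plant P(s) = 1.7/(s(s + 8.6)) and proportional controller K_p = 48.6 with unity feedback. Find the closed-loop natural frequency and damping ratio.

1 + K_p·P(s) = 0 gives s² + 8.6s + 82.62 = 0.
So ω_n² = 82.62 ⇒ ω_n = 9.09 rad/s, and ζ = 8.6/(2ω_n) = 0.473.

ω_n = 9.09 rad/s, ζ = 0.473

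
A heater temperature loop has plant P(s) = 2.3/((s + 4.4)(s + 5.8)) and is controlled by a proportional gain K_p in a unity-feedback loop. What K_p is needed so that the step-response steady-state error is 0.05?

K_p = 211

Steady-state error for a unit step on this type-0 loop is 1/(1 + K_p·P(0)).
P(0) = 0.09013. Require 1/(1 + K_p·0.09013) = 0.05, so 1 + 0.09013·K_p = 20.
K_p = (20 − 1)/0.09013 = 211.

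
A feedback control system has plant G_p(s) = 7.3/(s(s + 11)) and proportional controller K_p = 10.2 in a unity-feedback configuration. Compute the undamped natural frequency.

ω_n = 8.63 rad/s

1 + K_p·G_p(s) = 0 gives s² + 11s + 74.46 = 0.
Matching s² + 2ζω_n s + ω_n²: ω_n = √74.46 = 8.629 rad/s and 2ζω_n = 11, so ζ = 11/(2·8.629) = 0.637.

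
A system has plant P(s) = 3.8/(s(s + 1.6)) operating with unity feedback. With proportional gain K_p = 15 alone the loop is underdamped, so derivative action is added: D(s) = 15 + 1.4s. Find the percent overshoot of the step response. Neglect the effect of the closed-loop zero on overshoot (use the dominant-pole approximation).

19.8%

Forward path: (15 + 1.4s)·3.8/(s(s+1.6)). The closed-loop characteristic equation is s² + (1.6 + 3.8·1.4)s + 3.8·15 = 0.
That is s² + 6.92s + 57 = 0, so ω_n = 7.55 rad/s and ζ = 6.92/(2·7.55) = 0.4583.
%OS = 100·exp(−πζ/√(1−ζ²)) = 19.8%.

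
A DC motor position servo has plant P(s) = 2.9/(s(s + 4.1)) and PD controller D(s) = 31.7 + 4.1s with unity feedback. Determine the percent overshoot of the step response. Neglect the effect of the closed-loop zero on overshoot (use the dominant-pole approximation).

0.869%

Forward path: (31.7 + 4.1s)·2.9/(s(s+4.1)). The closed-loop characteristic equation is s² + (4.1 + 2.9·4.1)s + 2.9·31.7 = 0.
That is s² + 15.99s + 91.93 = 0, so ω_n = 9.588 rad/s and ζ = 15.99/(2·9.588) = 0.8339.
%OS = 100·exp(−πζ/√(1−ζ²)) = 0.869%.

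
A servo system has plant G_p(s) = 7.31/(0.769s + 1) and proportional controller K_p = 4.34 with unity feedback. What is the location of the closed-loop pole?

Closed loop: T(s) = K_p·G_p/(1+K_p·G_p) = 31.73/(0.769s + 1 + 31.73), with pole at s = −(1 + 31.73)/0.769 = −42.56.

s = -42.56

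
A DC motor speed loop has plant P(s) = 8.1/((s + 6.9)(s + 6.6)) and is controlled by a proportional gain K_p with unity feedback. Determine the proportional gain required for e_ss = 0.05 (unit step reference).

The loop is type 0, so e_ss(step) = 1/(1 + K_pos) with K_pos = K_p·P(0).
P(0) = 0.1779. Require 1/(1 + K_p·0.1779) = 0.05, so 1 + 0.1779·K_p = 20.
K_p = (20 − 1)/0.1779 = 107.

K_p = 107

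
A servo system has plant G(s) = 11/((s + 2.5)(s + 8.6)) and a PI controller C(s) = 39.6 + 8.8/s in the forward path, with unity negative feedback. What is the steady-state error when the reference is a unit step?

0

The open loop C(s)G(s) has a pole at the origin (type 1), so the static position error constant is infinite and e_ss = 1/(1+∞) = 0.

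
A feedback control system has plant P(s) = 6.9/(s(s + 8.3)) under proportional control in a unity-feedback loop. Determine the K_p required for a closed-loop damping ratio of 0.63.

Closed-loop characteristic equation: s² + 8.3s + K_p·6.9 = 0.
So ω_n = √(6.9K_p) and 2ζω_n = 8.3, giving ζ = 8.3/(2√(6.9K_p)).
Setting ζ = 0.63: √(6.9K_p) = 8.3/(2·0.63) = 6.587, so K_p = 43.39/6.9 = 6.29.

K_p = 6.29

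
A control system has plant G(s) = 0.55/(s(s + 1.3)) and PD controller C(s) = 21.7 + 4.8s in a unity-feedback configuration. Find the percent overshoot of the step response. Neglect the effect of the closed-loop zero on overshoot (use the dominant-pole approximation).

11.3%

Forward path: (21.7 + 4.8s)·0.55/(s(s+1.3)). The closed-loop characteristic equation is s² + (1.3 + 0.55·4.8)s + 0.55·21.7 = 0.
That is s² + 3.94s + 11.94 = 0, so ω_n = 3.455 rad/s and ζ = 3.94/(2·3.455) = 0.5702.
%OS = 100·exp(−πζ/√(1−ζ²)) = 11.3%.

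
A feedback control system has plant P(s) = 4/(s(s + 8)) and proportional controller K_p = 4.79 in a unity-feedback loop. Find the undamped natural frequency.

With unity feedback the closed-loop characteristic equation is s² + 8s + 4.79·4 = s² + 8s + 19.16 = 0.
Matching s² + 2ζω_n s + ω_n²: ω_n = √19.16 = 4.377 rad/s and 2ζω_n = 8, so ζ = 8/(2·4.377) = 0.914.

ω_n = 4.38 rad/s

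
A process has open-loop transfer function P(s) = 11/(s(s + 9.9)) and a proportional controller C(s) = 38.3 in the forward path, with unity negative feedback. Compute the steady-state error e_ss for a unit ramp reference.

0.0235

The loop has one pole at the origin (type 1). Velocity error constant K_v = lim_{s→0} s·C(s)P(s) = 38.3·11/9.9 = 42.56.
Steady-state error to a unit ramp: e_ss = 1/K_v = 0.0235.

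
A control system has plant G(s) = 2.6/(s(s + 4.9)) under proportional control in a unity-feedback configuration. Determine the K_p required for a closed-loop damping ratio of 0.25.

K_p = 36.9

Closed-loop characteristic equation: s² + 4.9s + K_p·2.6 = 0.
So ω_n = √(2.6K_p) and 2ζω_n = 4.9, giving ζ = 4.9/(2√(2.6K_p)).
Setting ζ = 0.25: √(2.6K_p) = 4.9/(2·0.25) = 9.8, so K_p = 96.04/2.6 = 36.9.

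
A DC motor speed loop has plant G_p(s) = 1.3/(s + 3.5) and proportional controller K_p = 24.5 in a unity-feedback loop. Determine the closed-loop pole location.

s = -35.35

Closed-loop transfer function: T(s) = K_p·G_p(s)/(1 + K_p·G_p(s)) = 31.85/(s + 3.5 + 31.85) = 31.85/(s + 35.35).
The closed-loop pole is at s = −35.35.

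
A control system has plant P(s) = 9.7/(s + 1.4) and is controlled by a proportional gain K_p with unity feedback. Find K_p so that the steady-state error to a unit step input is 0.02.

The loop is type 0, so e_ss(step) = 1/(1 + K_pos) with K_pos = K_p·P(0).
P(0) = 6.929. Require 1/(1 + K_p·6.929) = 0.02, so 1 + 6.929·K_p = 50.
K_p = (50 − 1)/6.929 = 7.07.

K_p = 7.07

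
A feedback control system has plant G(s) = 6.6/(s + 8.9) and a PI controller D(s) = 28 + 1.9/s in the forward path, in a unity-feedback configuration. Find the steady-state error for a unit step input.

0

The open loop D(s)G(s) has a pole at the origin (type 1), so the static position error constant is infinite and e_ss = 1/(1+∞) = 0.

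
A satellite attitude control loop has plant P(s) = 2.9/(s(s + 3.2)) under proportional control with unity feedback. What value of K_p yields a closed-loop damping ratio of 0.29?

K_p = 10.5

Closed-loop characteristic equation: s² + 3.2s + K_p·2.9 = 0.
So ω_n = √(2.9K_p) and 2ζω_n = 3.2, giving ζ = 3.2/(2√(2.9K_p)).
Setting ζ = 0.29: √(2.9K_p) = 3.2/(2·0.29) = 5.517, so K_p = 30.44/2.9 = 10.5.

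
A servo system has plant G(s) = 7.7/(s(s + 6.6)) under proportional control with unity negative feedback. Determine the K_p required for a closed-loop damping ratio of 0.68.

K_p = 3.06

Closed-loop characteristic equation: s² + 6.6s + K_p·7.7 = 0.
So ω_n = √(7.7K_p) and 2ζω_n = 6.6, giving ζ = 6.6/(2√(7.7K_p)).
Setting ζ = 0.68: √(7.7K_p) = 6.6/(2·0.68) = 4.853, so K_p = 23.55/7.7 = 3.06.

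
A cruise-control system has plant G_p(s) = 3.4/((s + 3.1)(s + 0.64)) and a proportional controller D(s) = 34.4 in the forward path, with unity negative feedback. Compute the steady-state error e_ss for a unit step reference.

The loop is type 0. Static position error constant K_pos = D(0)·G_p(0) = 34.4·1.714 = 58.95.
Steady-state error to a unit step: e_ss = 1/(1+K_pos) = 1/59.95 = 0.0167.

0.0167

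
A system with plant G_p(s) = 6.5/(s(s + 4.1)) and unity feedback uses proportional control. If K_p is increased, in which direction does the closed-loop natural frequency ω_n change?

ω_n = √(6.5·K_p), which grows with K_p.

increase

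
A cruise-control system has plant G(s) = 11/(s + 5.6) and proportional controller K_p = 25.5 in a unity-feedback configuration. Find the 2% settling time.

T_s ≈ 0.014 s

Closed-loop transfer function: T(s) = K_p·G(s)/(1 + K_p·G(s)) = 280.5/(s + 5.6 + 280.5) = 280.5/(s + 286.1).
Time constant τ = 1/286.1 = 0.003495 s, so the 2% settling time is about 4τ = 0.014 s.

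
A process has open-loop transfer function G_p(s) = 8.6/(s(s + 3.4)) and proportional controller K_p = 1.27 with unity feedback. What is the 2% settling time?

Closed-loop characteristic equation: s² + 3.4s + 10.92 = 0, so ω_n = 3.305 rad/s and ζ = 3.4/(2·3.305) = 0.5144.
2% settling time T_s ≈ 4/(ζω_n) = 4/1.7 = 2.35 s.

T_s ≈ 2.35 s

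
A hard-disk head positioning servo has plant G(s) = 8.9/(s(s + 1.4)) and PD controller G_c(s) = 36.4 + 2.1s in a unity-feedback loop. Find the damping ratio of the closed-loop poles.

Forward path: (36.4 + 2.1s)·8.9/(s(s+1.4)). The closed-loop characteristic equation is s² + (1.4 + 8.9·2.1)s + 8.9·36.4 = 0.
That is s² + 20.09s + 324 = 0, so ω_n = 18 rad/s and ζ = 20.09/(2·18) = 0.5581.

ζ = 0.558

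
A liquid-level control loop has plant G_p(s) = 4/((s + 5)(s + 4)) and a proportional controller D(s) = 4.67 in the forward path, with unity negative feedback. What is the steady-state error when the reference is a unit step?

The loop is type 0. Static position error constant K_pos = D(0)·G_p(0) = 4.67·0.2 = 0.934.
Steady-state error to a unit step: e_ss = 1/(1+K_pos) = 1/1.934 = 0.517.

0.517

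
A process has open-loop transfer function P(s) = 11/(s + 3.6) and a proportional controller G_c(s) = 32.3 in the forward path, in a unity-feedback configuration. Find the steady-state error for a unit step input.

0.01

The loop is type 0. Static position error constant K_pos = G_c(0)·P(0) = 32.3·3.056 = 98.69.
Steady-state error to a unit step: e_ss = 1/(1+K_pos) = 1/99.69 = 0.01.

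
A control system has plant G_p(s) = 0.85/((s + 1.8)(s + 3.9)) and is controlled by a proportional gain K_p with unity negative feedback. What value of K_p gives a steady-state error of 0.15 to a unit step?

Steady-state error for a unit step on this type-0 loop is 1/(1 + K_p·G_p(0)).
G_p(0) = 0.1211. Require 1/(1 + K_p·0.1211) = 0.15, so 1 + 0.1211·K_p = 6.667.
K_p = (6.667 − 1)/0.1211 = 46.8.

K_p = 46.8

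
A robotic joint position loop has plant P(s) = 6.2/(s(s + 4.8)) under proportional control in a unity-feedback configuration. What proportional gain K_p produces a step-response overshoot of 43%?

From %OS = 100·exp(−πζ/√(1−ζ²)) = 43%, ζ = −ln(0.43)/√(π²+ln²(0.43)) = 0.2594.
Characteristic equation s² + 4.8s + 6.2K_p = 0 gives ζ = 4.8/(2√(6.2K_p)).
Setting ζ = 0.2594: √(6.2K_p) = 4.8/(2·0.2594) = 9.251, so K_p = 85.57/6.2 = 13.8.

K_p = 13.8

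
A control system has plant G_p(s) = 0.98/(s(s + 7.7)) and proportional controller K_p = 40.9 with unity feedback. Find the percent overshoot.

Closed-loop characteristic equation: s² + 7.7s + 40.08 = 0, so ω_n = 6.331 rad/s and ζ = 7.7/(2·6.331) = 0.6081.
%OS = 100·exp(−πζ/√(1−ζ²)) = 100·exp(−π·0.6081/√0.6302) = 9.01%.

9.01%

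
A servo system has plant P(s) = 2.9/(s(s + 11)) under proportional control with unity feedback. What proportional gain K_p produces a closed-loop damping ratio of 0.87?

Closed-loop characteristic equation: s² + 11s + K_p·2.9 = 0.
So ω_n = √(2.9K_p) and 2ζω_n = 11, giving ζ = 11/(2√(2.9K_p)).
Setting ζ = 0.87: √(2.9K_p) = 11/(2·0.87) = 6.322, so K_p = 39.97/2.9 = 13.8.

K_p = 13.8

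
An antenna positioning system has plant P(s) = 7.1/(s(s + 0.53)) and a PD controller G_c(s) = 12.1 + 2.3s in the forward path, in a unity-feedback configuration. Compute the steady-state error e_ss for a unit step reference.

0

The open loop G_c(s)P(s) has a pole at the origin (type 1), so the static position error constant is infinite and e_ss = 1/(1+∞) = 0.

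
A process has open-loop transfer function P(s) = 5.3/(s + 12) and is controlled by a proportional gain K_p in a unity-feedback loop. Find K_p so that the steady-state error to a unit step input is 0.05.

K_p = 43

For a type-0 loop with proportional control, e_ss = 1/(1 + K_p·P(0)).
P(0) = 0.4417. Require 1/(1 + K_p·0.4417) = 0.05, so 1 + 0.4417·K_p = 20.
K_p = (20 − 1)/0.4417 = 43.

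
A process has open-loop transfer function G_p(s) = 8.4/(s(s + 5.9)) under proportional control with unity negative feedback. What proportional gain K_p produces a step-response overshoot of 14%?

K_p = 3.68

From %OS = 100·exp(−πζ/√(1−ζ²)) = 14%, ζ = −ln(0.14)/√(π²+ln²(0.14)) = 0.5305.
Characteristic equation s² + 5.9s + 8.4K_p = 0 gives ζ = 5.9/(2√(8.4K_p)).
Setting ζ = 0.5305: √(8.4K_p) = 5.9/(2·0.5305) = 5.561, so K_p = 30.92/8.4 = 3.68.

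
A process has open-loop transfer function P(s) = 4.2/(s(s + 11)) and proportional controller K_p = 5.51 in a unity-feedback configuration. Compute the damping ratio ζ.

ζ = 1.14

The closed-loop denominator is s(s+11) + 5.51·4.2 = s² + 11s + 23.14.
Matching s² + 2ζω_n s + ω_n²: ω_n = √23.14 = 4.811 rad/s and 2ζω_n = 11, so ζ = 11/(2·4.811) = 1.14.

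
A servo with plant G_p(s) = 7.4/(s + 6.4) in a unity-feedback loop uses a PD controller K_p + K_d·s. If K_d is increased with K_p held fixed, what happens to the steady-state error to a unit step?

unchanged

K_d affects only the transient (the s-coefficient); the DC loop gain, and hence e_ss, depends only on K_p.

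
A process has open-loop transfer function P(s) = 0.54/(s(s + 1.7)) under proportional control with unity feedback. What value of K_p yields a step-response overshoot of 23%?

From %OS = 100·exp(−πζ/√(1−ζ²)) = 23%, ζ = −ln(0.23)/√(π²+ln²(0.23)) = 0.4237.
Characteristic equation s² + 1.7s + 0.54K_p = 0 gives ζ = 1.7/(2√(0.54K_p)).
Setting ζ = 0.4237: √(0.54K_p) = 1.7/(2·0.4237) = 2.006, so K_p = 4.024/0.54 = 7.45.

K_p = 7.45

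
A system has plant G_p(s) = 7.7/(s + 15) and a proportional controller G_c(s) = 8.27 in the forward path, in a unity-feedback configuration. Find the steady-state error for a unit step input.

0.191

The loop is type 0. Static position error constant K_pos = G_c(0)·G_p(0) = 8.27·0.5133 = 4.245.
Steady-state error to a unit step: e_ss = 1/(1+K_pos) = 1/5.245 = 0.191.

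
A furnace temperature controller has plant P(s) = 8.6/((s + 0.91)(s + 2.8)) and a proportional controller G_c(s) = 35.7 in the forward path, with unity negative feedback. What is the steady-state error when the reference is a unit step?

0.00823

The loop is type 0. Static position error constant K_pos = G_c(0)·P(0) = 35.7·3.375 = 120.5.
Steady-state error to a unit step: e_ss = 1/(1+K_pos) = 1/121.5 = 0.00823.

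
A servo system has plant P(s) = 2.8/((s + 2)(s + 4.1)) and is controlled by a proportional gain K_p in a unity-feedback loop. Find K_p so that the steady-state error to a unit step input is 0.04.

The loop is type 0, so e_ss(step) = 1/(1 + K_pos) with K_pos = K_p·P(0).
P(0) = 0.3415. Require 1/(1 + K_p·0.3415) = 0.04, so 1 + 0.3415·K_p = 25.
K_p = (25 − 1)/0.3415 = 70.3.

K_p = 70.3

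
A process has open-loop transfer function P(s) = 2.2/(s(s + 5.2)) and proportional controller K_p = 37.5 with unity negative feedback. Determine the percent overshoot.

39.1%

The closed-loop denominator s² + 5.2s + 82.5 gives ω_n = √82.5 = 9.083 and ζ = 5.2/(2ω_n) = 0.2863.
%OS = 100·exp(−πζ/√(1−ζ²)) = 100·exp(−π·0.2863/√0.9181) = 39.1%.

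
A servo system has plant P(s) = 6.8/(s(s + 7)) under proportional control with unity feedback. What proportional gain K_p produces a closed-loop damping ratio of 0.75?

K_p = 3.2

Closed-loop characteristic equation: s² + 7s + K_p·6.8 = 0.
So ω_n = √(6.8K_p) and 2ζω_n = 7, giving ζ = 7/(2√(6.8K_p)).
Setting ζ = 0.75: √(6.8K_p) = 7/(2·0.75) = 4.667, so K_p = 21.78/6.8 = 3.2.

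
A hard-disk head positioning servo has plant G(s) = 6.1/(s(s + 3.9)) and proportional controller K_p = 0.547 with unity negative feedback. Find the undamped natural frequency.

ω_n = 1.83 rad/s

1 + K_p·G(s) = 0 gives s² + 3.9s + 3.337 = 0.
So ω_n² = 3.337 ⇒ ω_n = 1.827 rad/s, and ζ = 3.9/(2ω_n) = 1.07.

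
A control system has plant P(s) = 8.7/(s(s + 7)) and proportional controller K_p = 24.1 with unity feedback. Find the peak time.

T_p = 0.224 s

Closed-loop characteristic equation: s² + 7s + 209.7 = 0, so ω_n = 14.48 rad/s and ζ = 7/(2·14.48) = 0.2417.
Damped frequency ω_d = ω_n√(1−ζ²) = 14.05 rad/s, so peak time T_p = π/ω_d = 0.224 s.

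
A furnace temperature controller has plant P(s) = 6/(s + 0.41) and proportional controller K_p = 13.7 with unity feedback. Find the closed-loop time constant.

Closed-loop transfer function: T(s) = K_p·P(s)/(1 + K_p·P(s)) = 82.2/(s + 0.41 + 82.2) = 82.2/(s + 82.61).
Time constant τ = 1/82.61 = 0.0121 s.

τ = 0.0121 s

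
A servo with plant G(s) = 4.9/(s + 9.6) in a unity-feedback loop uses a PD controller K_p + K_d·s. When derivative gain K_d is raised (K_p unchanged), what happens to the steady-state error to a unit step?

unchanged

At s = 0 the derivative term contributes nothing: C(0) = K_p regardless of K_d, so K_pos = K_p·G(0) and e_ss are unchanged.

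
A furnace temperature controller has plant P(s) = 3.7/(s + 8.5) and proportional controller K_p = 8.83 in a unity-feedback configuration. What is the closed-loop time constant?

τ = 0.0243 s

Closed-loop transfer function: T(s) = K_p·P(s)/(1 + K_p·P(s)) = 32.67/(s + 8.5 + 32.67) = 32.67/(s + 41.17).
Time constant τ = 1/41.17 = 0.0243 s.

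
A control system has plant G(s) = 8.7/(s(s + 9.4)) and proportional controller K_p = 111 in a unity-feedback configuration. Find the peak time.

T_p = 0.102 s

The closed-loop denominator s² + 9.4s + 965.7 gives ω_n = √965.7 = 31.08 and ζ = 9.4/(2ω_n) = 0.1512.
Damped frequency ω_d = ω_n√(1−ζ²) = 30.72 rad/s, so peak time T_p = π/ω_d = 0.102 s.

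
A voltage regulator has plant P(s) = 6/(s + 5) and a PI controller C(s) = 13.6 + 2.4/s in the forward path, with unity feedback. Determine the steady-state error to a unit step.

The open loop C(s)P(s) has a pole at the origin (type 1), so the static position error constant is infinite and e_ss = 1/(1+∞) = 0.

0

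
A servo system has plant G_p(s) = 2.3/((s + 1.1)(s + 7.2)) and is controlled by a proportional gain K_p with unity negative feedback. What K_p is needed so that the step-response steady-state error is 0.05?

K_p = 65.4

The loop is type 0, so e_ss(step) = 1/(1 + K_pos) with K_pos = K_p·G_p(0).
G_p(0) = 0.2904. Require 1/(1 + K_p·0.2904) = 0.05, so 1 + 0.2904·K_p = 20.
K_p = (20 − 1)/0.2904 = 65.4.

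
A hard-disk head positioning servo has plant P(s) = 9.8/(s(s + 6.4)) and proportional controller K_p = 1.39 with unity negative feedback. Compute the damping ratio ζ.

1 + K_p·P(s) = 0 gives s² + 6.4s + 13.62 = 0.
So ω_n² = 13.62 ⇒ ω_n = 3.691 rad/s, and ζ = 6.4/(2ω_n) = 0.867.

ζ = 0.867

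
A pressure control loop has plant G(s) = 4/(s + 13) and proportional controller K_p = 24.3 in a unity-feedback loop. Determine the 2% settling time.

Closed-loop transfer function: T(s) = K_p·G(s)/(1 + K_p·G(s)) = 97.2/(s + 13 + 97.2) = 97.2/(s + 110.2).
Time constant τ = 1/110.2 = 0.009074 s, so the 2% settling time is about 4τ = 0.0363 s.

T_s ≈ 0.0363 s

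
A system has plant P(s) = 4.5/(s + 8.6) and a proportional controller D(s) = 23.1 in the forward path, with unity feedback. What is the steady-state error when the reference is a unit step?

The loop is type 0. Static position error constant K_pos = D(0)·P(0) = 23.1·0.5233 = 12.09.
Steady-state error to a unit step: e_ss = 1/(1+K_pos) = 1/13.09 = 0.0764.

0.0764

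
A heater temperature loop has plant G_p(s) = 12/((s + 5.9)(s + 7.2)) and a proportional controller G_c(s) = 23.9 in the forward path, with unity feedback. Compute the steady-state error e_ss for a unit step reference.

0.129

The loop is type 0. Static position error constant K_pos = G_c(0)·G_p(0) = 23.9·0.2825 = 6.751.
Steady-state error to a unit step: e_ss = 1/(1+K_pos) = 1/7.751 = 0.129.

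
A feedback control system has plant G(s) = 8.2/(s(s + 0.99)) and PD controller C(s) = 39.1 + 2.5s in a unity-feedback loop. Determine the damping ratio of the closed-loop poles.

ζ = 0.6

Forward path: (39.1 + 2.5s)·8.2/(s(s+0.99)). The closed-loop characteristic equation is s² + (0.99 + 8.2·2.5)s + 8.2·39.1 = 0.
That is s² + 21.49s + 320.6 = 0, so ω_n = 17.91 rad/s and ζ = 21.49/(2·17.91) = 0.6001.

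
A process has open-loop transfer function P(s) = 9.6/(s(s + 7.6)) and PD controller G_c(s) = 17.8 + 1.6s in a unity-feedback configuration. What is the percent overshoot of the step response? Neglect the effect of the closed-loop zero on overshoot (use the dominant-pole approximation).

Forward path: (17.8 + 1.6s)·9.6/(s(s+7.6)). The closed-loop characteristic equation is s² + (7.6 + 9.6·1.6)s + 9.6·17.8 = 0.
That is s² + 22.96s + 170.9 = 0, so ω_n = 13.07 rad/s and ζ = 22.96/(2·13.07) = 0.8782.
%OS = 100·exp(−πζ/√(1−ζ²)) = 0.312%.

0.312%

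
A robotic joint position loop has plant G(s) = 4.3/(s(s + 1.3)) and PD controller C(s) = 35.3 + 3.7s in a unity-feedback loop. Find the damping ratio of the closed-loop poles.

Forward path: (35.3 + 3.7s)·4.3/(s(s+1.3)). The closed-loop characteristic equation is s² + (1.3 + 4.3·3.7)s + 4.3·35.3 = 0.
That is s² + 17.21s + 151.8 = 0, so ω_n = 12.32 rad/s and ζ = 17.21/(2·12.32) = 0.6984.

ζ = 0.698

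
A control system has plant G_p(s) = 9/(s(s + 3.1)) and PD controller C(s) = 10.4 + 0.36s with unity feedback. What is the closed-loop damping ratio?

ζ = 0.328

Forward path: (10.4 + 0.36s)·9/(s(s+3.1)). The closed-loop characteristic equation is s² + (3.1 + 9·0.36)s + 9·10.4 = 0.
That is s² + 6.34s + 93.6 = 0, so ω_n = 9.675 rad/s and ζ = 6.34/(2·9.675) = 0.3277.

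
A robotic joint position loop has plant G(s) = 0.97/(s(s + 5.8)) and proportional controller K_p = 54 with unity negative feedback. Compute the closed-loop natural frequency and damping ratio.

The closed-loop denominator is s(s+5.8) + 54·0.97 = s² + 5.8s + 52.38.
So ω_n² = 52.38 ⇒ ω_n = 7.237 rad/s, and ζ = 5.8/(2ω_n) = 0.401.

ω_n = 7.24 rad/s, ζ = 0.401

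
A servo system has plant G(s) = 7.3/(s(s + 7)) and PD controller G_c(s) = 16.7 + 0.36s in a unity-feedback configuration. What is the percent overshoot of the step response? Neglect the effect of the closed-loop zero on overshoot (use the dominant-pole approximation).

21.8%

Forward path: (16.7 + 0.36s)·7.3/(s(s+7)). The closed-loop characteristic equation is s² + (7 + 7.3·0.36)s + 7.3·16.7 = 0.
That is s² + 9.628s + 121.9 = 0, so ω_n = 11.04 rad/s and ζ = 9.628/(2·11.04) = 0.436.
%OS = 100·exp(−πζ/√(1−ζ²)) = 21.8%.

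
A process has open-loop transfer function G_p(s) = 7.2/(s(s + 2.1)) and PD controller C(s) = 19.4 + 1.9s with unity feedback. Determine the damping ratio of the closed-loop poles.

Forward path: (19.4 + 1.9s)·7.2/(s(s+2.1)). The closed-loop characteristic equation is s² + (2.1 + 7.2·1.9)s + 7.2·19.4 = 0.
That is s² + 15.78s + 139.7 = 0, so ω_n = 11.82 rad/s and ζ = 15.78/(2·11.82) = 0.6676.

ζ = 0.668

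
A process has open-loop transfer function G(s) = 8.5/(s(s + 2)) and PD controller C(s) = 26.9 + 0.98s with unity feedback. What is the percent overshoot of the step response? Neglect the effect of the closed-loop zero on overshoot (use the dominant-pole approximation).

Forward path: (26.9 + 0.98s)·8.5/(s(s+2)). The closed-loop characteristic equation is s² + (2 + 8.5·0.98)s + 8.5·26.9 = 0.
That is s² + 10.33s + 228.6 = 0, so ω_n = 15.12 rad/s and ζ = 10.33/(2·15.12) = 0.3416.
%OS = 100·exp(−πζ/√(1−ζ²)) = 31.9%.

31.9%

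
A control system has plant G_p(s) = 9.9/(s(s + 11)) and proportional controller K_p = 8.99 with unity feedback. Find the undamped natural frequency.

ω_n = 9.43 rad/s

1 + K_p·G_p(s) = 0 gives s² + 11s + 89 = 0.
Matching s² + 2ζω_n s + ω_n²: ω_n = √89 = 9.434 rad/s and 2ζω_n = 11, so ζ = 11/(2·9.434) = 0.583.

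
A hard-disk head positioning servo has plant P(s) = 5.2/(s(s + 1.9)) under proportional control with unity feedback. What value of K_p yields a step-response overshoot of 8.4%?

K_p = 0.453

From %OS = 100·exp(−πζ/√(1−ζ²)) = 8.4%, ζ = −ln(0.084)/√(π²+ln²(0.084)) = 0.6191.
Characteristic equation s² + 1.9s + 5.2K_p = 0 gives ζ = 1.9/(2√(5.2K_p)).
Setting ζ = 0.6191: √(5.2K_p) = 1.9/(2·0.6191) = 1.534, so K_p = 2.354/5.2 = 0.453.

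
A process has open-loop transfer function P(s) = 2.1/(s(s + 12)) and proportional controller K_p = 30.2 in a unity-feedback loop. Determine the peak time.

Closed-loop characteristic equation: s² + 12s + 63.42 = 0, so ω_n = 7.964 rad/s and ζ = 12/(2·7.964) = 0.7534.
Damped frequency ω_d = ω_n√(1−ζ²) = 5.236 rad/s, so peak time T_p = π/ω_d = 0.6 s.

T_p = 0.6 s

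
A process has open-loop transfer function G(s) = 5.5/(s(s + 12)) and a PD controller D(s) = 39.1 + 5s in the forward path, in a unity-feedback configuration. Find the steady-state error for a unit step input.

0

The open loop D(s)G(s) has a pole at the origin (type 1), so the static position error constant is infinite and e_ss = 1/(1+∞) = 0.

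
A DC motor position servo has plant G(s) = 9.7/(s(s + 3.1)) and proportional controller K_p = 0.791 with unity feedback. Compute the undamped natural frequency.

ω_n = 2.77 rad/s

1 + K_p·G(s) = 0 gives s² + 3.1s + 7.673 = 0.
So ω_n² = 7.673 ⇒ ω_n = 2.77 rad/s, and ζ = 3.1/(2ω_n) = 0.56.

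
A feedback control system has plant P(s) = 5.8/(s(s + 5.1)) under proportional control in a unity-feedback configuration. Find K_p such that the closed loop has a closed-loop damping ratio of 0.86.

K_p = 1.52

Closed-loop characteristic equation: s² + 5.1s + K_p·5.8 = 0.
So ω_n = √(5.8K_p) and 2ζω_n = 5.1, giving ζ = 5.1/(2√(5.8K_p)).
Setting ζ = 0.86: √(5.8K_p) = 5.1/(2·0.86) = 2.965, so K_p = 8.792/5.8 = 1.52.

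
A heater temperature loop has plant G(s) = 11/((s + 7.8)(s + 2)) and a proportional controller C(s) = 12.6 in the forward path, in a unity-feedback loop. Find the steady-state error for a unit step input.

0.101

The loop is type 0. Static position error constant K_pos = C(0)·G(0) = 12.6·0.7051 = 8.885.
Steady-state error to a unit step: e_ss = 1/(1+K_pos) = 1/9.885 = 0.101.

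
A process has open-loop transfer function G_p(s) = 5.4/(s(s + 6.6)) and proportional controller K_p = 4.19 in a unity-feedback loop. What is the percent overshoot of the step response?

Closed-loop characteristic equation: s² + 6.6s + 22.63 = 0, so ω_n = 4.757 rad/s and ζ = 6.6/(2·4.757) = 0.6938.
%OS = 100·exp(−πζ/√(1−ζ²)) = 100·exp(−π·0.6938/√0.5187) = 4.85%.

4.85%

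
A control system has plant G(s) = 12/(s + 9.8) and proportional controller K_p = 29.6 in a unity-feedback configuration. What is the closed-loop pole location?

s = -365

Closed-loop transfer function: T(s) = K_p·G(s)/(1 + K_p·G(s)) = 355.2/(s + 9.8 + 355.2) = 355.2/(s + 365).
The closed-loop pole is at s = −365.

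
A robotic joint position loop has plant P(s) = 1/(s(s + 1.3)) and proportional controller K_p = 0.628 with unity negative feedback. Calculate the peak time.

T_p = 6.93 s

Closed-loop characteristic equation: s² + 1.3s + 0.628 = 0, so ω_n = 0.7925 rad/s and ζ = 1.3/(2·0.7925) = 0.8202.
Damped frequency ω_d = ω_n√(1−ζ²) = 0.4533 rad/s, so peak time T_p = π/ω_d = 6.93 s.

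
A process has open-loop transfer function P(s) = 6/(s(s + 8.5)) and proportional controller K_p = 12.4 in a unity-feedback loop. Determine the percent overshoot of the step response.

From 1 + K_pP(s) = 0: s² + 8.5s + 74.4 = 0 ⇒ ω_n = 8.626, ζ = 0.4927.
%OS = 100·exp(−πζ/√(1−ζ²)) = 100·exp(−π·0.4927/√0.7572) = 16.9%.

16.9%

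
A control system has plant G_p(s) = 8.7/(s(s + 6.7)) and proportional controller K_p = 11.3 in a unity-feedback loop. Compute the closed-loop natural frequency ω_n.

ω_n = 9.92 rad/s

1 + K_p·G_p(s) = 0 gives s² + 6.7s + 98.31 = 0.
Matching s² + 2ζω_n s + ω_n²: ω_n = √98.31 = 9.915 rad/s and 2ζω_n = 6.7, so ζ = 6.7/(2·9.915) = 0.338.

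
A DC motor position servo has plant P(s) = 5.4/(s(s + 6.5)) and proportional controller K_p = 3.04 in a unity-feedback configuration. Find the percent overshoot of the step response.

Closed-loop characteristic equation: s² + 6.5s + 16.42 = 0, so ω_n = 4.052 rad/s and ζ = 6.5/(2·4.052) = 0.8021.
%OS = 100·exp(−πζ/√(1−ζ²)) = 100·exp(−π·0.8021/√0.3566) = 1.47%.

1.47%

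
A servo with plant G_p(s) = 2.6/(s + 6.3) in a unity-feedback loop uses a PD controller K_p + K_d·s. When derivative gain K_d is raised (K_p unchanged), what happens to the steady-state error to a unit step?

unchanged

K_d affects only the transient (the s-coefficient); the DC loop gain, and hence e_ss, depends only on K_p.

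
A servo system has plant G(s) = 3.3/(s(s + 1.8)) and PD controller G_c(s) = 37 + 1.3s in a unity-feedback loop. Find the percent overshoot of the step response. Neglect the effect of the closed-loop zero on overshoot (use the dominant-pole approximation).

Forward path: (37 + 1.3s)·3.3/(s(s+1.8)). The closed-loop characteristic equation is s² + (1.8 + 3.3·1.3)s + 3.3·37 = 0.
That is s² + 6.09s + 122.1 = 0, so ω_n = 11.05 rad/s and ζ = 6.09/(2·11.05) = 0.2756.
%OS = 100·exp(−πζ/√(1−ζ²)) = 40.6%.

40.6%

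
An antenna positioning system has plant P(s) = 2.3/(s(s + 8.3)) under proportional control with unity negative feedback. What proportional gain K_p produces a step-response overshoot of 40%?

From %OS = 100·exp(−πζ/√(1−ζ²)) = 40%, ζ = −ln(0.4)/√(π²+ln²(0.4)) = 0.28.
Characteristic equation s² + 8.3s + 2.3K_p = 0 gives ζ = 8.3/(2√(2.3K_p)).
Setting ζ = 0.28: √(2.3K_p) = 8.3/(2·0.28) = 14.82, so K_p = 219.7/2.3 = 95.5.

K_p = 95.5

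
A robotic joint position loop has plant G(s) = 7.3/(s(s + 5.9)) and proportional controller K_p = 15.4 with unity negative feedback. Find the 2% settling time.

T_s ≈ 1.36 s

From 1 + K_pG(s) = 0: s² + 5.9s + 112.4 = 0 ⇒ ω_n = 10.6, ζ = 0.2782.
2% settling time T_s ≈ 4/(ζω_n) = 4/2.95 = 1.36 s.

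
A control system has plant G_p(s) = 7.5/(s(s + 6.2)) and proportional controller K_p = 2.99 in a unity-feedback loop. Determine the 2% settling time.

Closed-loop characteristic equation: s² + 6.2s + 22.43 = 0, so ω_n = 4.736 rad/s and ζ = 6.2/(2·4.736) = 0.6546.
2% settling time T_s ≈ 4/(ζω_n) = 4/3.1 = 1.29 s.

T_s ≈ 1.29 s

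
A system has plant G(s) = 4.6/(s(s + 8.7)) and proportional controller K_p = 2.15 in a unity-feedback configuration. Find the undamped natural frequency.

1 + K_p·G(s) = 0 gives s² + 8.7s + 9.89 = 0.
Matching s² + 2ζω_n s + ω_n²: ω_n = √9.89 = 3.145 rad/s and 2ζω_n = 8.7, so ζ = 8.7/(2·3.145) = 1.38.

ω_n = 3.14 rad/s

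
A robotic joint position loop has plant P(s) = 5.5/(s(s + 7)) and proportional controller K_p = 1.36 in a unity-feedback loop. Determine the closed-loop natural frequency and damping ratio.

The closed-loop denominator is s(s+7) + 1.36·5.5 = s² + 7s + 7.48.
Matching s² + 2ζω_n s + ω_n²: ω_n = √7.48 = 2.735 rad/s and 2ζω_n = 7, so ζ = 7/(2·2.735) = 1.28.

ω_n = 2.73 rad/s, ζ = 1.28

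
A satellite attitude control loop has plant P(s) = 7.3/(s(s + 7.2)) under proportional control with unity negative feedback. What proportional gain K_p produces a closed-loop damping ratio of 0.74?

K_p = 3.24

Closed-loop characteristic equation: s² + 7.2s + K_p·7.3 = 0.
So ω_n = √(7.3K_p) and 2ζω_n = 7.2, giving ζ = 7.2/(2√(7.3K_p)).
Setting ζ = 0.74: √(7.3K_p) = 7.2/(2·0.74) = 4.865, so K_p = 23.67/7.3 = 3.24.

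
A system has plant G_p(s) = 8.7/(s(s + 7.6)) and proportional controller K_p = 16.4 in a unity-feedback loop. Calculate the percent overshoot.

34.8%

The closed-loop denominator s² + 7.6s + 142.7 gives ω_n = √142.7 = 11.94 and ζ = 7.6/(2ω_n) = 0.3181.
%OS = 100·exp(−πζ/√(1−ζ²)) = 100·exp(−π·0.3181/√0.8988) = 34.8%.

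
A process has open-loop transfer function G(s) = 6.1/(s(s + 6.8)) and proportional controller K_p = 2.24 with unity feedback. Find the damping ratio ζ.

ζ = 0.92

With unity feedback the closed-loop characteristic equation is s² + 6.8s + 2.24·6.1 = s² + 6.8s + 13.66 = 0.
Matching s² + 2ζω_n s + ω_n²: ω_n = √13.66 = 3.696 rad/s and 2ζω_n = 6.8, so ζ = 6.8/(2·3.696) = 0.92.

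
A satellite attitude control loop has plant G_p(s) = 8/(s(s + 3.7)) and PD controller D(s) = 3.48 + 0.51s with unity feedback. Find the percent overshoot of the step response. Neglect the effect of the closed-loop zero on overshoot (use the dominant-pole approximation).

3.24%

Forward path: (3.48 + 0.51s)·8/(s(s+3.7)). The closed-loop characteristic equation is s² + (3.7 + 8·0.51)s + 8·3.48 = 0.
That is s² + 7.78s + 27.84 = 0, so ω_n = 5.276 rad/s and ζ = 7.78/(2·5.276) = 0.7373.
%OS = 100·exp(−πζ/√(1−ζ²)) = 3.24%.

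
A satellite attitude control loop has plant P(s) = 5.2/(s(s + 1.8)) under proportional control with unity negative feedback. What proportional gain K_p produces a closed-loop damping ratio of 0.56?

Closed-loop characteristic equation: s² + 1.8s + K_p·5.2 = 0.
So ω_n = √(5.2K_p) and 2ζω_n = 1.8, giving ζ = 1.8/(2√(5.2K_p)).
Setting ζ = 0.56: √(5.2K_p) = 1.8/(2·0.56) = 1.607, so K_p = 2.583/5.2 = 0.497.

K_p = 0.497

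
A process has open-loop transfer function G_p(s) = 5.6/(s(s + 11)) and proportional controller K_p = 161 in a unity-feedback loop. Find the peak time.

T_p = 0.106 s

From 1 + K_pG_p(s) = 0: s² + 11s + 901.6 = 0 ⇒ ω_n = 30.03, ζ = 0.1832.
Damped frequency ω_d = ω_n√(1−ζ²) = 29.52 rad/s, so peak time T_p = π/ω_d = 0.106 s.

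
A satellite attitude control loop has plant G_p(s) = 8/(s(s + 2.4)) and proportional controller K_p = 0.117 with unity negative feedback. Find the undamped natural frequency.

ω_n = 0.967 rad/s

The closed-loop denominator is s(s+2.4) + 0.117·8 = s² + 2.4s + 0.936.
Matching s² + 2ζω_n s + ω_n²: ω_n = √0.936 = 0.9675 rad/s and 2ζω_n = 2.4, so ζ = 2.4/(2·0.9675) = 1.24.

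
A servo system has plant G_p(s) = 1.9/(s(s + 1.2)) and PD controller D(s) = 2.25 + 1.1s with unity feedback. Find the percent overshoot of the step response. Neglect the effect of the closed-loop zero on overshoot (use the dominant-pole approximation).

1.62%

Forward path: (2.25 + 1.1s)·1.9/(s(s+1.2)). The closed-loop characteristic equation is s² + (1.2 + 1.9·1.1)s + 1.9·2.25 = 0.
That is s² + 3.29s + 4.275 = 0, so ω_n = 2.068 rad/s and ζ = 3.29/(2·2.068) = 0.7956.
%OS = 100·exp(−πζ/√(1−ζ²)) = 1.62%.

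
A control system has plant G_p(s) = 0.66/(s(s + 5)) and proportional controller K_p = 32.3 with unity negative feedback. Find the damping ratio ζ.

ζ = 0.541

The closed-loop denominator is s(s+5) + 32.3·0.66 = s² + 5s + 21.32.
So ω_n² = 21.32 ⇒ ω_n = 4.617 rad/s, and ζ = 5/(2ω_n) = 0.541.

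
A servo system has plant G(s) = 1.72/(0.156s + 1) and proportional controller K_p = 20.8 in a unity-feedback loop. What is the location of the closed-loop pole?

Closed loop: T(s) = K_p·G/(1+K_p·G) = 35.78/(0.156s + 1 + 35.78), with pole at s = −(1 + 35.78)/0.156 = −235.7.

s = -235.7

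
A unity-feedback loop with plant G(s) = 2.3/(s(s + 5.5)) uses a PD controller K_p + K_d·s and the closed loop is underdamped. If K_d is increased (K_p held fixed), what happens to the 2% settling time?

Characteristic equation s² + (5.5 + 2.3K_d)s + 2.3K_p = 0: raising K_d increases ζω_n = (5.5+2.3K_d)/2 while the loop stays underdamped, so T_s ≈ 4/(ζω_n) decreases.

decrease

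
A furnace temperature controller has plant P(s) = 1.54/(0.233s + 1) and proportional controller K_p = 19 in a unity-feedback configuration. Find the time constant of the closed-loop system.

τ = 0.0077 s

Closed loop: T(s) = K_p·P/(1+K_p·P) = 29.26/(0.233s + 1 + 29.26), with pole at s = −(1 + 29.26)/0.233 = −129.9.
Closed-loop time constant τ = 1/129.9 = 0.0077 s.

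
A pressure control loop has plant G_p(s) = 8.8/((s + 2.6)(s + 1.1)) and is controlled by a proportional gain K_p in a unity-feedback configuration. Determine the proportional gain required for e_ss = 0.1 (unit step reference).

For a type-0 loop with proportional control, e_ss = 1/(1 + K_p·G_p(0)).
G_p(0) = 3.077. Require 1/(1 + K_p·3.077) = 0.1, so 1 + 3.077·K_p = 10.
K_p = (10 − 1)/3.077 = 2.93.

K_p = 2.93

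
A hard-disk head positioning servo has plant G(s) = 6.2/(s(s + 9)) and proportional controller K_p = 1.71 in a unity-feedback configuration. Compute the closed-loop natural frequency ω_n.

ω_n = 3.26 rad/s

The closed-loop denominator is s(s+9) + 1.71·6.2 = s² + 9s + 10.6.
So ω_n² = 10.6 ⇒ ω_n = 3.256 rad/s, and ζ = 9/(2ω_n) = 1.38.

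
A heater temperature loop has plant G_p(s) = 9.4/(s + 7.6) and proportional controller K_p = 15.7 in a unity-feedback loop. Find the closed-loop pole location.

Closed-loop transfer function: T(s) = K_p·G_p(s)/(1 + K_p·G_p(s)) = 147.6/(s + 7.6 + 147.6) = 147.6/(s + 155.2).
The closed-loop pole is at s = −155.2.

s = -155.2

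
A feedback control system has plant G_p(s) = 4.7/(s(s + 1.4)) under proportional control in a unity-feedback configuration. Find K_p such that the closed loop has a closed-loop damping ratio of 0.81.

Closed-loop characteristic equation: s² + 1.4s + K_p·4.7 = 0.
So ω_n = √(4.7K_p) and 2ζω_n = 1.4, giving ζ = 1.4/(2√(4.7K_p)).
Setting ζ = 0.81: √(4.7K_p) = 1.4/(2·0.81) = 0.8642, so K_p = 0.7468/4.7 = 0.159.

K_p = 0.159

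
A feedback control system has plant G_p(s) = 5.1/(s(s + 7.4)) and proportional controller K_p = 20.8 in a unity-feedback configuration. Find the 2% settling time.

From 1 + K_pG_p(s) = 0: s² + 7.4s + 106.1 = 0 ⇒ ω_n = 10.3, ζ = 0.3592.
2% settling time T_s ≈ 4/(ζω_n) = 4/3.7 = 1.08 s.

T_s ≈ 1.08 s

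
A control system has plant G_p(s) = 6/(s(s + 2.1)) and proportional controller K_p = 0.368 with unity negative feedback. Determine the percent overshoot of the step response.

4.34%

Closed-loop characteristic equation: s² + 2.1s + 2.208 = 0, so ω_n = 1.486 rad/s and ζ = 2.1/(2·1.486) = 0.7066.
%OS = 100·exp(−πζ/√(1−ζ²)) = 100·exp(−π·0.7066/√0.5007) = 4.34%.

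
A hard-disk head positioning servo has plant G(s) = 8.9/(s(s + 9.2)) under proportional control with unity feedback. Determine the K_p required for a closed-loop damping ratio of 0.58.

K_p = 7.07

Closed-loop characteristic equation: s² + 9.2s + K_p·8.9 = 0.
So ω_n = √(8.9K_p) and 2ζω_n = 9.2, giving ζ = 9.2/(2√(8.9K_p)).
Setting ζ = 0.58: √(8.9K_p) = 9.2/(2·0.58) = 7.931, so K_p = 62.9/8.9 = 7.07.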